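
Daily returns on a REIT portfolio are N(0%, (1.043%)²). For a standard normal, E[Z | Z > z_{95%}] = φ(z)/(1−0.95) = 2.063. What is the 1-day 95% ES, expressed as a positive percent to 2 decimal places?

ES = 1.043% × 2.063 = 2.152%.

2.15%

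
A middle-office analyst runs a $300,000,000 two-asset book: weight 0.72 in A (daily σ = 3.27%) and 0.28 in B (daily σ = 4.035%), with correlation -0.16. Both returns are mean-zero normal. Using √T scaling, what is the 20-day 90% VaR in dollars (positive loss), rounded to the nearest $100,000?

$42,000,000

σ_p = √(0.72²·3.27² + 0.28²·4.035² + 2·-0.16·0.72·0.28·3.27·4.035) = 2.443%.
σ_{20d} = 2.443% × √20 = 10.925%.
z(90%) = 1.282.
VaR = 1.282 × 10.925% = 14.006%; on $300,000,000 that is $42,018,000.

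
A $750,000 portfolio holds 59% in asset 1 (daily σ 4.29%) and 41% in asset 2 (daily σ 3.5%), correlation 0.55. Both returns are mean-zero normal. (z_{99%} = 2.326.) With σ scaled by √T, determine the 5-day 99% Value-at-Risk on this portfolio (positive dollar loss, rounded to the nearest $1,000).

$138,000

σ_p = √(0.59²·4.29² + 0.41²·3.5² + 2·0.55·0.59·0.41·4.29·3.5) = 3.530%.
σ_{5d} = 3.530% × √5 = 7.893%.
VaR = 2.326 × 7.893% = 18.359%; on $750,000 that is $137,693.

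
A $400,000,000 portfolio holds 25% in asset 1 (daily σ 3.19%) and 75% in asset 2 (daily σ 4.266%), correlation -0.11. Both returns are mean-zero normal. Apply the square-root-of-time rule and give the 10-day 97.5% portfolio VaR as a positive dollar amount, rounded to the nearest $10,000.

σ_p = √(0.25²·3.19² + 0.75²·4.266² + 2·-0.11·0.25·0.75·3.19·4.266) = 3.211%.
σ_{10d} = 3.211% × √10 = 10.154%.
z(97.5%) = 1.960.
VaR = 1.960 × 10.154% = 19.902%; on $400,000,000 that is $79,608,000.

$79,610,000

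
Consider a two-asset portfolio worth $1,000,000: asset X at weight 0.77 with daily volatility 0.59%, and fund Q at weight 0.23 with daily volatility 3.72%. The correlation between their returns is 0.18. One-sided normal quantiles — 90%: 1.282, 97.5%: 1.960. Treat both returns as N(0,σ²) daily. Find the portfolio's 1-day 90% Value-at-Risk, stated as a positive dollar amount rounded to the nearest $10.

σ_p² = 0.77²·0.59² + 0.23²·3.72² + 2·0.18·0.77·0.23·0.59·3.72 = 1.0784 (%²).
σ_p = √1.0784 = 1.038%.
VaR = 1.282 × 1.038% = 1.331%; on $1,000,000 that is $13,310.

$13,310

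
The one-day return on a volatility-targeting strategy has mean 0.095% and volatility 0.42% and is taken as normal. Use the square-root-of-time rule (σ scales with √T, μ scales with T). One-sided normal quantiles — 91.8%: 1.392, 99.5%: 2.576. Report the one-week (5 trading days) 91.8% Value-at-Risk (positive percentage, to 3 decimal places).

σ_{5d} = 0.42% × √5 = 0.939%; μ_{5d} = 5 × 0.095% = 0.475%.
VaR = −(0.475%) + 1.392 × 0.939% = 0.832%.

0.832%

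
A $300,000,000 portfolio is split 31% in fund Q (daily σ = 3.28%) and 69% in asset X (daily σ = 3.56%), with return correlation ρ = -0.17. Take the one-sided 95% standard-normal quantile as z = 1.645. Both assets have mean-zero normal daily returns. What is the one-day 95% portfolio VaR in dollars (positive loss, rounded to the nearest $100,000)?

σ_p² = 0.31²·3.28² + 0.69²·3.56² + 2·-0.17·0.31·0.69·3.28·3.56 = 6.2186 (%²).
σ_p = √6.2186 = 2.494%.
VaR = 1.645 × 2.494% = 4.103%; on $300,000,000 that is $12,309,000.

$12,300,000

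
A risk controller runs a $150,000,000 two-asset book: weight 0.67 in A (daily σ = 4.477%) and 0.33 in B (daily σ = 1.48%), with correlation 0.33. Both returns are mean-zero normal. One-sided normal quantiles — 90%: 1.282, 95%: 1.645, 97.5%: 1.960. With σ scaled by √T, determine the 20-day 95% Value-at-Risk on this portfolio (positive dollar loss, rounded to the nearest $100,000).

σ_p = √(0.67²·4.477² + 0.33²·1.48² + 2·0.33·0.67·0.33·4.477·1.48) = 3.194%.
σ_{20d} = 3.194% × √20 = 14.284%.
VaR = 1.645 × 14.284% = 23.497%; on $150,000,000 that is $35,245,500.

$35,200,000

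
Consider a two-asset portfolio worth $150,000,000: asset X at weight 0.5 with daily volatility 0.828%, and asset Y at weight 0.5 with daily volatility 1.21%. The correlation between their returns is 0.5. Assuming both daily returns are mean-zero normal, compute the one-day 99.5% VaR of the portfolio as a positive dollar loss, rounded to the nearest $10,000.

σ_p² = 0.5²·0.828² + 0.5²·1.21² + 2·0.5·0.5·0.5·0.828·1.21 = 0.7879 (%²).
σ_p = √0.7879 = 0.888%.
At 99.5%, z = 2.576.
VaR = 2.576 × 0.888% = 2.287%; on $150,000,000 that is $3,430,500.

$3,430,000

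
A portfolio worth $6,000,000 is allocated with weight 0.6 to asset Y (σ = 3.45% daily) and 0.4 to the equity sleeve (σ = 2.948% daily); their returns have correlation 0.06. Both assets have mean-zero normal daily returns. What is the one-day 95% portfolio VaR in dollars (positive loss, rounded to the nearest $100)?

σ_p² = 0.6²·3.45² + 0.4²·2.948² + 2·0.06·0.6·0.4·3.45·2.948 = 5.9683 (%²).
σ_p = √5.9683 = 2.443%.
At 95%, z = 1.645.
VaR = 1.645 × 2.443% = 4.019%; on $6,000,000 that is $241,140.

$241,100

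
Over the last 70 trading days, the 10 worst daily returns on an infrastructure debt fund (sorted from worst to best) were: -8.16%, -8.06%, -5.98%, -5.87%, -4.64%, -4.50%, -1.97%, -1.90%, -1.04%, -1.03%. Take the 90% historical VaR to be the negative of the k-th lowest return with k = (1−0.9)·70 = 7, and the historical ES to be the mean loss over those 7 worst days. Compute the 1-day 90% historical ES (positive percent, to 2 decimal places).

The 7 worst returns sum to -39.18%.
ES = −(-39.18%) / 7 = 5.5971…% ≈ 5.60%.

5.60%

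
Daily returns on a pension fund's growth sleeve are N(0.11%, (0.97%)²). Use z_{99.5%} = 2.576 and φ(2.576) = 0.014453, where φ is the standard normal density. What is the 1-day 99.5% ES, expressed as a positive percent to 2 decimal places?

2.69%

Tail multiplier: φ(z)/(1−α) = 0.014453 / 0.005 = 2.891.
ES = −(0.11%) + 0.97% × 2.891 = 2.694%.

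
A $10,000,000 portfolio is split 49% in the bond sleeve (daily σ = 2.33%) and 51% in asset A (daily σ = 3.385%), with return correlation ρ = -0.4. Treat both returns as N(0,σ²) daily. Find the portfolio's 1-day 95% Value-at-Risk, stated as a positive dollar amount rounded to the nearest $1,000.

σ_p² = 0.49²·2.33² + 0.51²·3.385² + 2·-0.4·0.49·0.51·2.33·3.385 = 2.7070 (%²).
σ_p = √2.7070 = 1.645%.
At 95%, z = 1.645.
VaR = 1.645 × 1.645% = 2.706%; on $10,000,000 that is $270,600.

$271,000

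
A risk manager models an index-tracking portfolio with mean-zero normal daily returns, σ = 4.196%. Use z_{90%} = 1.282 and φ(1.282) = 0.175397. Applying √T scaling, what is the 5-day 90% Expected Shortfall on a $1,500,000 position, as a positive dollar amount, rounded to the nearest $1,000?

σ_{5d} = 4.196% × √5 = 9.383%.
ES multiplier = φ(z)/(1−α) = 0.175397/0.1 = 1.754.
ES = 9.383% × 1.754 = 16.458%; on $1,500,000: $246,870.

$247,000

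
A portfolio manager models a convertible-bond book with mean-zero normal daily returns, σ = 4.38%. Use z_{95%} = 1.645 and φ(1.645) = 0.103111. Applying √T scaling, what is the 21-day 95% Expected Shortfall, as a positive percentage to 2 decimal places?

σ_{21d} = 4.38% × √21 = 20.072%.
ES multiplier = φ(z)/(1−α) = 0.103111/0.05 = 2.062.
ES = 20.072% × 2.062 = 41.388%.

41.39%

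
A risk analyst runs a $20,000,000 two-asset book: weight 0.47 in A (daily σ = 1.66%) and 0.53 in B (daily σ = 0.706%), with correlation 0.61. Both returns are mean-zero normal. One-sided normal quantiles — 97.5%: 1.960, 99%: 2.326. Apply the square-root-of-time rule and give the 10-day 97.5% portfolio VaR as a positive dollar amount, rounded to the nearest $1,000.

σ_p = √(0.47²·1.66² + 0.53²·0.706² + 2·0.61·0.47·0.53·1.66·0.706) = 1.051%.
σ_{10d} = 1.051% × √10 = 3.324%.
VaR = 1.960 × 3.324% = 6.515%; on $20,000,000 that is $1,303,000.

$1,303,000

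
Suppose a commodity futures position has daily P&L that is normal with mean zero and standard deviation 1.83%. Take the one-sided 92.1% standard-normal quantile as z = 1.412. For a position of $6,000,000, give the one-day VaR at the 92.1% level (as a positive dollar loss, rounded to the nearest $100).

VaR = z·σ = 1.412 × 1.83% = 2.584%.
On $6,000,000: 0.02584 × $6,000,000 = $155,040.

$155,000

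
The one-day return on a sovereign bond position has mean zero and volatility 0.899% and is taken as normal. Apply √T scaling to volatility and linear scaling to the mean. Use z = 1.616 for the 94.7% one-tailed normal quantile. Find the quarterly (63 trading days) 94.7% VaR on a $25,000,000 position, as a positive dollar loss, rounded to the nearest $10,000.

$2,880,000

σ_{63d} = 0.899% × √63 = 7.136%.
VaR = 1.616 × 7.136% = 11.532%.
On $25,000,000: 0.11532 × $25,000,000 = $2,883,000.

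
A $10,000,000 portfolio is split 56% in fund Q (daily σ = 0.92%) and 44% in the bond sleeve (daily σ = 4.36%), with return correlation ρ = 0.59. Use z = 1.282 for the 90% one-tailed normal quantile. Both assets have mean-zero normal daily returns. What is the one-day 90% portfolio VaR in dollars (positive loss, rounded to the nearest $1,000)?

σ_p² = 0.56²·0.92² + 0.44²·4.36² + 2·0.59·0.56·0.44·0.92·4.36 = 5.1120 (%²).
σ_p = √5.1120 = 2.261%.
VaR = 1.282 × 2.261% = 2.899%; on $10,000,000 that is $289,900.

$290,000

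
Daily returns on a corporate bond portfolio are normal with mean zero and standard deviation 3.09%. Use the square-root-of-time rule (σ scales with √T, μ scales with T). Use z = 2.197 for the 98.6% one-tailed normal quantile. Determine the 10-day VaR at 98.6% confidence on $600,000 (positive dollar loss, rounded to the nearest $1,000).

$129,000

σ_{10d} = 3.09% × √10 = 9.771%.
VaR = 2.197 × 9.771% = 21.467%.
On $600,000: 0.21467 × $600,000 = $128,802.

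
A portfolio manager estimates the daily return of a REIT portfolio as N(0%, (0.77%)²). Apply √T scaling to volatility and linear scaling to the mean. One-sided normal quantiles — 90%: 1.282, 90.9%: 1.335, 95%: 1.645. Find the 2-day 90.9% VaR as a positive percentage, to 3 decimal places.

1.454%

σ_{2d} = 0.77% × √2 = 1.089%.
VaR = 1.335 × 1.089% = 1.454%.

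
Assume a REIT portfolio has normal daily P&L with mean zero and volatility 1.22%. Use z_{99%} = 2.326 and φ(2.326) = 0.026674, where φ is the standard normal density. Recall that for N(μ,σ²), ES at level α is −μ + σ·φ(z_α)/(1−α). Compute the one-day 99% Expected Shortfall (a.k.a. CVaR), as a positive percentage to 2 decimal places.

3.25%

Tail multiplier: φ(z)/(1−α) = 0.026674 / 0.01 = 2.667.
ES = 1.22% × 2.667 = 3.254%.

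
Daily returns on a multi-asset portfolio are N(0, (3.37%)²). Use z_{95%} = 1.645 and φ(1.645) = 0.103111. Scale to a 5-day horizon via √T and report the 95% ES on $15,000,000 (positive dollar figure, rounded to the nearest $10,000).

σ_{5d} = 3.37% × √5 = 7.536%.
ES multiplier = φ(z)/(1−α) = 0.103111/0.05 = 2.062.
ES = 7.536% × 2.062 = 15.539%; on $15,000,000: $2,330,850.

$2,330,000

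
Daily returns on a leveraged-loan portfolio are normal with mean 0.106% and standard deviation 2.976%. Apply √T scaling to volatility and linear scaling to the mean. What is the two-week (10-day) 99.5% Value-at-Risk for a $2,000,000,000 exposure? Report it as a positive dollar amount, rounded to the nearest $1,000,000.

At 99.5%, z = 2.576.
σ_{10d} = 2.976% × √10 = 9.411%; μ_{10d} = 10 × 0.106% = 1.060%.
VaR = −(1.060%) + 2.576 × 9.411% = 23.183%.
On $2,000,000,000: 0.23183 × $2,000,000,000 = $463,660,000.

$464,000,000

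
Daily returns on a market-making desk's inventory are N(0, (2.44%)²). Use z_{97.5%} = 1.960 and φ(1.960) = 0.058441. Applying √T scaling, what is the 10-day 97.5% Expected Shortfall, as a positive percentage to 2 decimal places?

18.04%

σ_{10d} = 2.44% × √10 = 7.716%.
ES multiplier = φ(z)/(1−α) = 0.058441/0.025 = 2.338.
ES = 7.716% × 2.338 = 18.040%.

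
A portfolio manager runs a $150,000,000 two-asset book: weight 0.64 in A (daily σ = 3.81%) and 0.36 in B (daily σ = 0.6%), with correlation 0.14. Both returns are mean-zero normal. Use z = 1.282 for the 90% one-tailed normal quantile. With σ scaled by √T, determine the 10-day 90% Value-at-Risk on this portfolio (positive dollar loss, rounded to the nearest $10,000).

σ_p = √(0.64²·3.81² + 0.36²·0.6² + 2·0.14·0.64·0.36·3.81·0.6) = 2.478%.
σ_{10d} = 2.478% × √10 = 7.836%.
VaR = 1.282 × 7.836% = 10.046%; on $150,000,000 that is $15,069,000.

$15,070,000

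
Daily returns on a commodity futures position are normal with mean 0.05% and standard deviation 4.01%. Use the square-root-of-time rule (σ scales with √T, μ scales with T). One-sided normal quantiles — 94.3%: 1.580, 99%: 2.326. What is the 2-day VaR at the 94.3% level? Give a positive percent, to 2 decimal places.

8.86%

σ_{2d} = 4.01% × √2 = 5.671%; μ_{2d} = 2 × 0.05% = 0.100%.
VaR = −(0.100%) + 1.580 × 5.671% = 8.860%.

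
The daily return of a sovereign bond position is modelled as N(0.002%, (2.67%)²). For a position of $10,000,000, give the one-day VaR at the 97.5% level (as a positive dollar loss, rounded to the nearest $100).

At 97.5% one-sided, z = 1.960.
VaR = −μ + z·σ = −(0.002%) + 1.960 × 2.67% = 5.231%.
On $10,000,000: 0.05231 × $10,000,000 = $523,100.

$523,100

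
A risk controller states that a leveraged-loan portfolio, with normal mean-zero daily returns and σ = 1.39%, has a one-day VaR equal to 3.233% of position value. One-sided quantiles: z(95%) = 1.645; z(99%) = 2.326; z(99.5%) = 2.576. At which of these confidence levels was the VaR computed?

99%

Implied z = VaR/σ = 3.233 / 1.39 = 2.326.
This matches z(99%) = 2.326.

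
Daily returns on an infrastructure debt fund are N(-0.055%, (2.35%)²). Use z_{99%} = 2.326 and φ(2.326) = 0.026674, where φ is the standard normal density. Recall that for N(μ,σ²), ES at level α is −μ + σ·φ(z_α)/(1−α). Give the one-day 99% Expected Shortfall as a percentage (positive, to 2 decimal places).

Tail multiplier: φ(z)/(1−α) = 0.026674 / 0.01 = 2.667.
ES = −(-0.055%) + 2.35% × 2.667 = 6.322%.

6.32%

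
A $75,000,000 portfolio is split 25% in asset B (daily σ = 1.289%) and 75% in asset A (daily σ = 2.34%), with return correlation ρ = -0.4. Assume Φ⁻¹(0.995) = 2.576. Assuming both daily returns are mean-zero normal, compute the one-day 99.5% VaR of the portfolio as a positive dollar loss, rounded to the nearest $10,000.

σ_p² = 0.25²·1.289² + 0.75²·2.34² + 2·-0.4·0.25·0.75·1.289·2.34 = 2.7314 (%²).
σ_p = √2.7314 = 1.653%.
VaR = 2.576 × 1.653% = 4.258%; on $75,000,000 that is $3,193,500.

$3,190,000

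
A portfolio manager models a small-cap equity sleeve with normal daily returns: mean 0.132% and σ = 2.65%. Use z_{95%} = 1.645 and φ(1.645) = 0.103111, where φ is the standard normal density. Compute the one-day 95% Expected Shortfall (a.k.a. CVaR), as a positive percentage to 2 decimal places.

5.33%

Tail multiplier: φ(z)/(1−α) = 0.103111 / 0.05 = 2.062.
ES = −(0.132%) + 2.65% × 2.062 = 5.332%.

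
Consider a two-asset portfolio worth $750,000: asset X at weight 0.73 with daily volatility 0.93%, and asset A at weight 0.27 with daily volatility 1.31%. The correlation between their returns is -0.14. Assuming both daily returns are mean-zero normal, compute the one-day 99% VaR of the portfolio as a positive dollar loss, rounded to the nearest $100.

σ_p² = 0.73²·0.93² + 0.27²·1.31² + 2·-0.14·0.73·0.27·0.93·1.31 = 0.5188 (%²).
σ_p = √0.5188 = 0.720%.
At 99%, z = 2.326.
VaR = 2.326 × 0.720% = 1.675%; on $750,000 that is $12,562.

$12,600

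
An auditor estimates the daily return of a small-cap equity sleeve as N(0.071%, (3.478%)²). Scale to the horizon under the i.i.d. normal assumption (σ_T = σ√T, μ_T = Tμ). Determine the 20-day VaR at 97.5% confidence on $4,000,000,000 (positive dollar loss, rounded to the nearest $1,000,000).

$1,163,000,000

At 97.5%, z = 1.960.
σ_{20d} = 3.478% × √20 = 15.554%; μ_{20d} = 20 × 0.071% = 1.420%.
VaR = −(1.420%) + 1.960 × 15.554% = 29.066%.
On $4,000,000,000: 0.29066 × $4,000,000,000 = $1,162,640,000.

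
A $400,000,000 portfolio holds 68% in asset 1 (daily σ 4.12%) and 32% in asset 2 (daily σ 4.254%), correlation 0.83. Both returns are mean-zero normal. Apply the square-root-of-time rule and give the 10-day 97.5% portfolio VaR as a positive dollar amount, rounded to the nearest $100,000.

σ_p = √(0.68²·4.12² + 0.32²·4.254² + 2·0.83·0.68·0.32·4.12·4.254) = 4.004%.
σ_{10d} = 4.004% × √10 = 12.662%.
z(97.5%) = 1.960.
VaR = 1.960 × 12.662% = 24.818%; on $400,000,000 that is $99,272,000.

$99,300,000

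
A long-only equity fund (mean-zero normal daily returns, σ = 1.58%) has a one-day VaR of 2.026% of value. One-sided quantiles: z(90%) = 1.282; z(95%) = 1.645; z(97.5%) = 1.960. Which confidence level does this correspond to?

Implied z = VaR/σ = 2.026 / 1.58 = 1.282.
This matches z(90%) = 1.282.

90%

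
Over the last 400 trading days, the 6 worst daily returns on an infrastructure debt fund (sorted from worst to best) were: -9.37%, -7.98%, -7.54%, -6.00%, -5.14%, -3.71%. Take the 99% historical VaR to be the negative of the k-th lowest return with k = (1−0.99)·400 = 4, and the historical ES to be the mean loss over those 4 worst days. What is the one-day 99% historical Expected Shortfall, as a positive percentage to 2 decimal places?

The 4 worst returns sum to -30.89%.
ES = −(-30.89%) / 4 = 7.7225% ≈ 7.72%.

7.72%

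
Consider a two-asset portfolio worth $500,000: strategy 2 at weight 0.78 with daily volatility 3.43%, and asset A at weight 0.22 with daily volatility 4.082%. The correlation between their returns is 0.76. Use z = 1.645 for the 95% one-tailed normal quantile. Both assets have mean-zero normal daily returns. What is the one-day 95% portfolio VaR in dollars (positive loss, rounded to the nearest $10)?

$28,030

σ_p² = 0.78²·3.43² + 0.22²·4.082² + 2·0.76·0.78·0.22·3.43·4.082 = 11.6162 (%²).
σ_p = √11.6162 = 3.408%.
VaR = 1.645 × 3.408% = 5.606%; on $500,000 that is $28,030.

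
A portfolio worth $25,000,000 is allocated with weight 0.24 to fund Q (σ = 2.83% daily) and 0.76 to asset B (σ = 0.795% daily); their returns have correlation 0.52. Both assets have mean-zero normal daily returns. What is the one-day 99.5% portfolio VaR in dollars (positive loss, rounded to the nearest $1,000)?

σ_p² = 0.24²·2.83² + 0.76²·0.795² + 2·0.52·0.24·0.76·2.83·0.795 = 1.2532 (%²).
σ_p = √1.2532 = 1.119%.
At 99.5%, z = 2.576.
VaR = 2.576 × 1.119% = 2.883%; on $25,000,000 that is $720,750.

$721,000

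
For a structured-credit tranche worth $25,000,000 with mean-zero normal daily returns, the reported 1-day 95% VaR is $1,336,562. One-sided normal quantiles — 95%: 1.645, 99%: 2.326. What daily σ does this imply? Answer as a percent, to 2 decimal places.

3.25%

VaR as a fraction: $1,336,562 / $25,000,000 = 5.346%.
σ = VaR / z = 5.346% / 1.645 = 3.250%.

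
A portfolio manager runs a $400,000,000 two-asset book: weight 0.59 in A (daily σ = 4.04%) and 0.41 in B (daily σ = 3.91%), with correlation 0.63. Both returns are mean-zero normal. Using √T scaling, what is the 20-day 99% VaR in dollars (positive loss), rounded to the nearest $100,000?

$150,400,000

σ_p = √(0.59²·4.04² + 0.41²·3.91² + 2·0.63·0.59·0.41·4.04·3.91) = 3.615%.
σ_{20d} = 3.615% × √20 = 16.167%.
z(99%) = 2.326.
VaR = 2.326 × 16.167% = 37.604%; on $400,000,000 that is $150,416,000.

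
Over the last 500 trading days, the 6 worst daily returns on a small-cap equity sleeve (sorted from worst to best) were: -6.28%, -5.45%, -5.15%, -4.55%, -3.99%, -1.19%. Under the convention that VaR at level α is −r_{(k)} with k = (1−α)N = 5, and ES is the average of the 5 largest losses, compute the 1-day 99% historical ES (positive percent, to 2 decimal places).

5.08%

The 5 worst returns sum to -25.42%.
ES = −(-25.42%) / 5 = 5.084% ≈ 5.08%.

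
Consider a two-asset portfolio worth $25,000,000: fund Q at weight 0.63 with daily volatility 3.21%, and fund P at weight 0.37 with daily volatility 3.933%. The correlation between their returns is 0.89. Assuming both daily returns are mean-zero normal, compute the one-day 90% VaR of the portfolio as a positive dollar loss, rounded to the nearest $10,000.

σ_p² = 0.63²·3.21² + 0.37²·3.933² + 2·0.89·0.63·0.37·3.21·3.933 = 11.4456 (%²).
σ_p = √11.4456 = 3.383%.
At 90%, z = 1.282.
VaR = 1.282 × 3.383% = 4.337%; on $25,000,000 that is $1,084,250.

$1,080,000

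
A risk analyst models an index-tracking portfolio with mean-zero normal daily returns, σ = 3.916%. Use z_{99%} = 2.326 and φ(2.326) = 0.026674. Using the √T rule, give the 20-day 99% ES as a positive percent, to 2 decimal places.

σ_{20d} = 3.916% × √20 = 17.513%.
ES multiplier = φ(z)/(1−α) = 0.026674/0.01 = 2.667.
ES = 17.513% × 2.667 = 46.707%.

46.71%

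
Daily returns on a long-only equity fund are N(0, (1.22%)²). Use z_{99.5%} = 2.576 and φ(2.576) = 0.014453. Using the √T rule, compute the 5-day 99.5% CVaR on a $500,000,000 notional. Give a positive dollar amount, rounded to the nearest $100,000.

σ_{5d} = 1.22% × √5 = 2.728%.
ES multiplier = φ(z)/(1−α) = 0.014453/0.005 = 2.891.
ES = 2.728% × 2.891 = 7.887%; on $500,000,000: $39,435,000.

$39,400,000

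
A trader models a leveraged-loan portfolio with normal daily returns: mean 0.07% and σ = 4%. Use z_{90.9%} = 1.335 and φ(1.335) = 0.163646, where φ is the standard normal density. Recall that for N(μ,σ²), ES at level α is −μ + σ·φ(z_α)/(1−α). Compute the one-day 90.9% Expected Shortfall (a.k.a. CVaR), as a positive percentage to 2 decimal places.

Tail multiplier: φ(z)/(1−α) = 0.163646 / 0.091 = 1.798.
ES = −(0.07%) + 4% × 1.798 = 7.122%.

7.12%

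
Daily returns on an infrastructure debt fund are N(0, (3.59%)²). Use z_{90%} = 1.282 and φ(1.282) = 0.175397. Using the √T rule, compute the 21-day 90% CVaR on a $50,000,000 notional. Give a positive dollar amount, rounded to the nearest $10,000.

$14,430,000

σ_{21d} = 3.59% × √21 = 16.451%.
ES multiplier = φ(z)/(1−α) = 0.175397/0.1 = 1.754.
ES = 16.451% × 1.754 = 28.855%; on $50,000,000: $14,427,500.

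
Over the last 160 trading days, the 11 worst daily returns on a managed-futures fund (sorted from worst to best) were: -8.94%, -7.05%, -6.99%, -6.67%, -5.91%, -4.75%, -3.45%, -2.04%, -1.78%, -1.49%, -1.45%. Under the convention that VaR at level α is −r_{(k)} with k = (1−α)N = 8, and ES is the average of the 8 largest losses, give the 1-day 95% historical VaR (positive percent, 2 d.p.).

k = 8; the 8th lowest return is -2.04%, so VaR = 2.04%.

2.04%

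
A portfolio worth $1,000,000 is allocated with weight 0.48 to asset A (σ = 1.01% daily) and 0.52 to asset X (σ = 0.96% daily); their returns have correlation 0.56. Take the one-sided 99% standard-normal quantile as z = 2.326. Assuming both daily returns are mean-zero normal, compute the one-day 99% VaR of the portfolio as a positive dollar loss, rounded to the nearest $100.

$20,200

σ_p² = 0.48²·1.01² + 0.52²·0.96² + 2·0.56·0.48·0.52·1.01·0.96 = 0.7553 (%²).
σ_p = √0.7553 = 0.869%.
VaR = 2.326 × 0.869% = 2.021%; on $1,000,000 that is $20,210.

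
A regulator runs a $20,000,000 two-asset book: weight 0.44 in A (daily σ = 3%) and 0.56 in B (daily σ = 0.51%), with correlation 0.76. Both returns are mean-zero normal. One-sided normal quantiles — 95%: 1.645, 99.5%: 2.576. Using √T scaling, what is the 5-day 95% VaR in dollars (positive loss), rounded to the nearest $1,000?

σ_p = √(0.44²·3² + 0.56²·0.51² + 2·0.76·0.44·0.56·3·0.51) = 1.548%.
σ_{5d} = 1.548% × √5 = 3.461%.
VaR = 1.645 × 3.461% = 5.693%; on $20,000,000 that is $1,138,600.

$1,139,000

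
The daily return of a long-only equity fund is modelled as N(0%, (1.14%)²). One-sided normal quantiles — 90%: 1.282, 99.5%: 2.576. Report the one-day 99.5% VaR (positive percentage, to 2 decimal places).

VaR = z·σ = 2.576 × 1.14% = 2.937%.

2.94%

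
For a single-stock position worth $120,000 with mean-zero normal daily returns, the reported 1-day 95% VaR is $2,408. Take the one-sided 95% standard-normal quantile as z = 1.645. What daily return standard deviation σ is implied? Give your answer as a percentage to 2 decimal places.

1.22%

VaR as a fraction: $2,408 / $120,000 = 2.007%.
σ = VaR / z = 2.007% / 1.645 = 1.220%.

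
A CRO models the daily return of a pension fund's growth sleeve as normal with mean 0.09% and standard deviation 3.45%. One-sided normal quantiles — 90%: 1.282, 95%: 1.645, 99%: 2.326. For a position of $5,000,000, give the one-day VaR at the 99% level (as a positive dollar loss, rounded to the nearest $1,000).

VaR = −μ + z·σ = −(0.09%) + 2.326 × 3.45% = 7.935%.
On $5,000,000: 0.07935 × $5,000,000 = $396,750.

$397,000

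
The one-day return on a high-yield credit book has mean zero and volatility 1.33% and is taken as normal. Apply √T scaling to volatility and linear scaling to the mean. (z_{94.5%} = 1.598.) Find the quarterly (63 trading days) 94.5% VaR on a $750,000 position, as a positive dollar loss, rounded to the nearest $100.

σ_{63d} = 1.33% × √63 = 10.557%.
VaR = 1.598 × 10.557% = 16.870%.
On $750,000: 0.16870 × $750,000 = $126,525.

$126,500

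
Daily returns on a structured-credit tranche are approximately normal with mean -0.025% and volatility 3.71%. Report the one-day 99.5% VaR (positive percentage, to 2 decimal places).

At 99.5% one-sided, z = 2.576.
VaR = −μ + z·σ = −(-0.025%) + 2.576 × 3.71% = 9.582%.

9.58%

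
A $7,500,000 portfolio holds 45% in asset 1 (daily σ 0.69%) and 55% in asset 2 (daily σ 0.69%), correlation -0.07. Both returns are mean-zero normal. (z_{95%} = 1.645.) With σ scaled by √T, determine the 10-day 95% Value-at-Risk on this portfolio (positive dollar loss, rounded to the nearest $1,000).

σ_p = √(0.45²·0.69² + 0.55²·0.69² + 2·-0.07·0.45·0.55·0.69·0.69) = 0.473%.
σ_{10d} = 0.473% × √10 = 1.496%.
VaR = 1.645 × 1.496% = 2.461%; on $7,500,000 that is $184,575.

$185,000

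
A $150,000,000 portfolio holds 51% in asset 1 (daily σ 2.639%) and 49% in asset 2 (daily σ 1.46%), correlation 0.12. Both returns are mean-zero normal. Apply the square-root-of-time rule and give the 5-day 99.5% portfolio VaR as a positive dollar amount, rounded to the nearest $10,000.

$13,810,000

σ_p = √(0.51²·2.639² + 0.49²·1.46² + 2·0.12·0.51·0.49·2.639·1.46) = 1.598%.
σ_{5d} = 1.598% × √5 = 3.573%.
z(99.5%) = 2.576.
VaR = 2.576 × 3.573% = 9.204%; on $150,000,000 that is $13,806,000.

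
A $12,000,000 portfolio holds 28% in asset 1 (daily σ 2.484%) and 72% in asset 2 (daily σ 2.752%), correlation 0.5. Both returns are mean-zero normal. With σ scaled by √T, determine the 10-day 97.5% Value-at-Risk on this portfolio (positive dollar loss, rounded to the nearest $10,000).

σ_p = √(0.28²·2.484² + 0.72²·2.752² + 2·0.5·0.28·0.72·2.484·2.752) = 2.406%.
σ_{10d} = 2.406% × √10 = 7.608%.
z(97.5%) = 1.960.
VaR = 1.960 × 7.608% = 14.912%; on $12,000,000 that is $1,789,440.

$1,790,000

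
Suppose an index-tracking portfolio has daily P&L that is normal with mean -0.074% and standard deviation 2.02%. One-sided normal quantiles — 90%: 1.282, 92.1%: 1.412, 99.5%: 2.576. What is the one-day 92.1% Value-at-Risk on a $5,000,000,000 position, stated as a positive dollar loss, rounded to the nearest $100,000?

$146,300,000

VaR = −μ + z·σ = −(-0.074%) + 1.412 × 2.02% = 2.926%.
On $5,000,000,000: 0.02926 × $5,000,000,000 = $146,300,000.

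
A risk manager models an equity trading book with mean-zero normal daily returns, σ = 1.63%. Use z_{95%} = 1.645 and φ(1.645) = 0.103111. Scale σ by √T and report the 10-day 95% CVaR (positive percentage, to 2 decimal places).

σ_{10d} = 1.63% × √10 = 5.155%.
ES multiplier = φ(z)/(1−α) = 0.103111/0.05 = 2.062.
ES = 5.155% × 2.062 = 10.630%.

10.63%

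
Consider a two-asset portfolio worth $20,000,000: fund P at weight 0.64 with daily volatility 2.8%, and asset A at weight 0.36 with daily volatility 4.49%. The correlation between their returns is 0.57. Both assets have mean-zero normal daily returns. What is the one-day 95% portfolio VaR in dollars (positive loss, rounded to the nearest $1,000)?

σ_p² = 0.64²·2.8² + 0.36²·4.49² + 2·0.57·0.64·0.36·2.8·4.49 = 9.1261 (%²).
σ_p = √9.1261 = 3.021%.
At 95%, z = 1.645.
VaR = 1.645 × 3.021% = 4.970%; on $20,000,000 that is $994,000.

$994,000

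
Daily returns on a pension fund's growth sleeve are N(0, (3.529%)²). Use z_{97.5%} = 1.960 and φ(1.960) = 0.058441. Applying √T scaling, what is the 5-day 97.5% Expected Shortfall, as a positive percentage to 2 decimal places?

18.45%

σ_{5d} = 3.529% × √5 = 7.891%.
ES multiplier = φ(z)/(1−α) = 0.058441/0.025 = 2.338.
ES = 7.891% × 2.338 = 18.449%.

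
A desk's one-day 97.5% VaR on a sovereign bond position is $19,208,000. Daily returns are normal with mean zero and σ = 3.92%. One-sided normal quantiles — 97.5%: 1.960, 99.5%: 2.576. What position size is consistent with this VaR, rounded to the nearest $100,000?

$250,000,000

VaR as a fraction of value: z·σ = 1.960 × 3.92% = 7.6832%.
Position = $19,208,000 / 0.076832 = $250,000,000.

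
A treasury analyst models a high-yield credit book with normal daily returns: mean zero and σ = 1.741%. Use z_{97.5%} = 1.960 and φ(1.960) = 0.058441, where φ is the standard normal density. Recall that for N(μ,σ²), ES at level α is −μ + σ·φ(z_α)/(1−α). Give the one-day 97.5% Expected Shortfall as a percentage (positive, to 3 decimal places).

Tail multiplier: φ(z)/(1−α) = 0.058441 / 0.025 = 2.338.
ES = 1.741% × 2.338 = 4.070%.

4.070%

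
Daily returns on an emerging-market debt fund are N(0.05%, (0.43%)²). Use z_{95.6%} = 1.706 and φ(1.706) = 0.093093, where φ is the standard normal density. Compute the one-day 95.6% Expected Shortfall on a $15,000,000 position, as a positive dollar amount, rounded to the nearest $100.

Tail multiplier: φ(z)/(1−α) = 0.093093 / 0.044 = 2.116.
ES = −(0.05%) + 0.43% × 2.116 = 0.860%.
On $15,000,000: 0.00860 × $15,000,000 = $129,000.

$129,000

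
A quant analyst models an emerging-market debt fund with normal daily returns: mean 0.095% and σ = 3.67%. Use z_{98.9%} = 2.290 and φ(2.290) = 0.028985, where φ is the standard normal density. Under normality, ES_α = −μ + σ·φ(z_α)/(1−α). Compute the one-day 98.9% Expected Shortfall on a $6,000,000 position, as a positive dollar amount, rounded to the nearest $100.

Tail multiplier: φ(z)/(1−α) = 0.028985 / 0.011 = 2.635.
ES = −(0.095%) + 3.67% × 2.635 = 9.575%.
On $6,000,000: 0.09575 × $6,000,000 = $574,500.

$574,500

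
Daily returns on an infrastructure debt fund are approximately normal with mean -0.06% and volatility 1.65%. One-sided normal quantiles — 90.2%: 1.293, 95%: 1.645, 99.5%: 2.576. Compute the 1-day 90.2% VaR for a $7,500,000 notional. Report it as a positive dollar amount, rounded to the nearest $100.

$164,500

VaR = −μ + z·σ = −(-0.06%) + 1.293 × 1.65% = 2.193%.
On $7,500,000: 0.02193 × $7,500,000 = $164,475.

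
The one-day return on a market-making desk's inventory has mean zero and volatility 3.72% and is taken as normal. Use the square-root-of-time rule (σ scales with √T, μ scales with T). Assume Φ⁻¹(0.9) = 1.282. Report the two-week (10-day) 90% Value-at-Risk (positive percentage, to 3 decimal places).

15.081%

σ_{10d} = 3.72% × √10 = 11.764%.
VaR = 1.282 × 11.764% = 15.081%.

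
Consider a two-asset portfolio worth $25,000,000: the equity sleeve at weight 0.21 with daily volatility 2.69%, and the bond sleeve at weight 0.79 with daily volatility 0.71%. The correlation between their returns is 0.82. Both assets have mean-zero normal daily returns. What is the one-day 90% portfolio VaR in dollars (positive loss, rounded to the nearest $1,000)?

$344,000

σ_p² = 0.21²·2.69² + 0.79²·0.71² + 2·0.82·0.21·0.79·2.69·0.71 = 1.1534 (%²).
σ_p = √1.1534 = 1.074%.
At 90%, z = 1.282.
VaR = 1.282 × 1.074% = 1.377%; on $25,000,000 that is $344,250.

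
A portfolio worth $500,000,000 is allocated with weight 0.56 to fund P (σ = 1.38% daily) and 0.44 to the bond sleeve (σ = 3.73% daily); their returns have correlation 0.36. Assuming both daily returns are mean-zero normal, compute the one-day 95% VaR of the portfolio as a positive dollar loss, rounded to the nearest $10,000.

$16,860,000

σ_p² = 0.56²·1.38² + 0.44²·3.73² + 2·0.36·0.56·0.44·1.38·3.73 = 4.2039 (%²).
σ_p = √4.2039 = 2.050%.
At 95%, z = 1.645.
VaR = 1.645 × 2.050% = 3.372%; on $500,000,000 that is $16,860,000.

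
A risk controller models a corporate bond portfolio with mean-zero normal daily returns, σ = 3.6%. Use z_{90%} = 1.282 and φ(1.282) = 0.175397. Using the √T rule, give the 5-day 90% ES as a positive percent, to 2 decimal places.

σ_{5d} = 3.6% × √5 = 8.050%.
ES multiplier = φ(z)/(1−α) = 0.175397/0.1 = 1.754.
ES = 8.050% × 1.754 = 14.120%.

14.12%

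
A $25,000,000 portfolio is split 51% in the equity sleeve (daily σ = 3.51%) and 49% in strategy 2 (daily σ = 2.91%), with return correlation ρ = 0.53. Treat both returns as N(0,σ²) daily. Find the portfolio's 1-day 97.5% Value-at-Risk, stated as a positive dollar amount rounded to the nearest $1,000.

$1,381,000

σ_p² = 0.51²·3.51² + 0.49²·2.91² + 2·0.53·0.51·0.49·3.51·2.91 = 7.9433 (%²).
σ_p = √7.9433 = 2.818%.
At 97.5%, z = 1.960.
VaR = 1.960 × 2.818% = 5.523%; on $25,000,000 that is $1,380,750.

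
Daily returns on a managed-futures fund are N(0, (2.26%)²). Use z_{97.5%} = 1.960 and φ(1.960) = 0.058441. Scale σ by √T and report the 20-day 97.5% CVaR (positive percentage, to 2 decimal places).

23.63%

σ_{20d} = 2.26% × √20 = 10.107%.
ES multiplier = φ(z)/(1−α) = 0.058441/0.025 = 2.338.
ES = 10.107% × 2.338 = 23.630%.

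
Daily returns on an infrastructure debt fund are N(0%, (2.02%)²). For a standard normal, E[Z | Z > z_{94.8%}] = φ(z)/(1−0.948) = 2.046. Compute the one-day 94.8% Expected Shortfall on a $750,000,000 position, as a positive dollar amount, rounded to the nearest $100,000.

ES = 2.02% × 2.046 = 4.133%.
On $750,000,000: 0.04133 × $750,000,000 = $30,997,500.

$31,000,000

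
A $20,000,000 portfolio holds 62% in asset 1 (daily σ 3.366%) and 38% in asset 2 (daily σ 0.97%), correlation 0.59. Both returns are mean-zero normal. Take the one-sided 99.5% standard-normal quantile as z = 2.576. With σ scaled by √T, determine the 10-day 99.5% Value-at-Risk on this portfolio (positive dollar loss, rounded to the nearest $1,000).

σ_p = √(0.62²·3.366² + 0.38²·0.97² + 2·0.59·0.62·0.38·3.366·0.97) = 2.324%.
σ_{10d} = 2.324% × √10 = 7.349%.
VaR = 2.576 × 7.349% = 18.931%; on $20,000,000 that is $3,786,200.

$3,786,000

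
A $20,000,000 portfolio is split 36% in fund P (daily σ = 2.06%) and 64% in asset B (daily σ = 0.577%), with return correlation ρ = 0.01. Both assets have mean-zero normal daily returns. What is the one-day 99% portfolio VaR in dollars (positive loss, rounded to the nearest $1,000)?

σ_p² = 0.36²·2.06² + 0.64²·0.577² + 2·0.01·0.36·0.64·2.06·0.577 = 0.6918 (%²).
σ_p = √0.6918 = 0.832%.
At 99%, z = 2.326.
VaR = 2.326 × 0.832% = 1.935%; on $20,000,000 that is $387,000.

$387,000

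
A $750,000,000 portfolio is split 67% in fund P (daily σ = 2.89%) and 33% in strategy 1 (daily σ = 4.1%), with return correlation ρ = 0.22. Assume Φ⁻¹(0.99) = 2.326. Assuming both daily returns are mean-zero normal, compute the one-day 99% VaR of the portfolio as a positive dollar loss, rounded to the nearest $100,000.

σ_p² = 0.67²·2.89² + 0.33²·4.1² + 2·0.22·0.67·0.33·2.89·4.1 = 6.7326 (%²).
σ_p = √6.7326 = 2.595%.
VaR = 2.326 × 2.595% = 6.036%; on $750,000,000 that is $45,270,000.

$45,300,000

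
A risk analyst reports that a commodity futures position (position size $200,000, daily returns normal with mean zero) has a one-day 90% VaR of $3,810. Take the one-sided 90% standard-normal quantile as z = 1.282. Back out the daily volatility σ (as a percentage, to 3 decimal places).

VaR as a fraction: $3,810 / $200,000 = 1.905%.
σ = VaR / z = 1.905% / 1.282 = 1.486%.

1.486%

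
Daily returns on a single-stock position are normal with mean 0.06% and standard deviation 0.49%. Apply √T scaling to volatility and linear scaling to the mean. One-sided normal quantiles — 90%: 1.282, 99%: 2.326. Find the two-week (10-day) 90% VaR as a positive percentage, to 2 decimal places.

1.39%

σ_{10d} = 0.49% × √10 = 1.550%; μ_{10d} = 10 × 0.06% = 0.600%.
VaR = −(0.600%) + 1.282 × 1.550% = 1.387%.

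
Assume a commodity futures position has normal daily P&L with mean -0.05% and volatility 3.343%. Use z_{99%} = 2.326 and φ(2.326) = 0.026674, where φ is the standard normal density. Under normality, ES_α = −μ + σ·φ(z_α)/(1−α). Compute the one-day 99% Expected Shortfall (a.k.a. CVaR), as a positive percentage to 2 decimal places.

Tail multiplier: φ(z)/(1−α) = 0.026674 / 0.01 = 2.667.
ES = −(-0.05%) + 3.343% × 2.667 = 8.966%.

8.97%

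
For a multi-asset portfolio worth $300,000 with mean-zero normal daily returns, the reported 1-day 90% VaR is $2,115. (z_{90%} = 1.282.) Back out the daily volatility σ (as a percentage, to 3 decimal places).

VaR as a fraction: $2,115 / $300,000 = 0.705%.
σ = VaR / z = 0.705% / 1.282 = 0.550%.

0.550%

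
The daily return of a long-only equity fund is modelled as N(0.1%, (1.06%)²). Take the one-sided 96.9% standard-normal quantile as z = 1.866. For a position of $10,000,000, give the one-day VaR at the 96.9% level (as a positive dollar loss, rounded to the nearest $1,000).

VaR = −μ + z·σ = −(0.1%) + 1.866 × 1.06% = 1.878%.
On $10,000,000: 0.01878 × $10,000,000 = $187,800.

$188,000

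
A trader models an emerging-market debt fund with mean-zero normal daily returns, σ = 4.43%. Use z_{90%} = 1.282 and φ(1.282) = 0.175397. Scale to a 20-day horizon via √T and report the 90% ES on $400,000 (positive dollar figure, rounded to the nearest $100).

σ_{20d} = 4.43% × √20 = 19.812%.
ES multiplier = φ(z)/(1−α) = 0.175397/0.1 = 1.754.
ES = 19.812% × 1.754 = 34.750%; on $400,000: $139,000.

$139,000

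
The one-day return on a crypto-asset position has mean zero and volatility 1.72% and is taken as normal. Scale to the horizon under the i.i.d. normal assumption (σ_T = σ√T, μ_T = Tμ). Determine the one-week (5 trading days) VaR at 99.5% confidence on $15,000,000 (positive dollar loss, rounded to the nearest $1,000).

At 99.5%, z = 2.576.
σ_{5d} = 1.72% × √5 = 3.846%.
VaR = 2.576 × 3.846% = 9.907%.
On $15,000,000: 0.09907 × $15,000,000 = $1,486,050.

$1,486,000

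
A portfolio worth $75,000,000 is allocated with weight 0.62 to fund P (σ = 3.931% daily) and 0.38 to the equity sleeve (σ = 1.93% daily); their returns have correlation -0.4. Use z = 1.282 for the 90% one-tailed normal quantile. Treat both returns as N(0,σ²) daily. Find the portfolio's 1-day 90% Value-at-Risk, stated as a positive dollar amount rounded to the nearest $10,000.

σ_p² = 0.62²·3.931² + 0.38²·1.93² + 2·-0.4·0.62·0.38·3.931·1.93 = 5.0480 (%²).
σ_p = √5.0480 = 2.247%.
VaR = 1.282 × 2.247% = 2.881%; on $75,000,000 that is $2,160,750.

$2,160,000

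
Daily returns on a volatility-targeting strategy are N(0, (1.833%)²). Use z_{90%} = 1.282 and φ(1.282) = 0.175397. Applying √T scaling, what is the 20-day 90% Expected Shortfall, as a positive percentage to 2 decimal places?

14.38%

σ_{20d} = 1.833% × √20 = 8.197%.
ES multiplier = φ(z)/(1−α) = 0.175397/0.1 = 1.754.
ES = 8.197% × 1.754 = 14.378%.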